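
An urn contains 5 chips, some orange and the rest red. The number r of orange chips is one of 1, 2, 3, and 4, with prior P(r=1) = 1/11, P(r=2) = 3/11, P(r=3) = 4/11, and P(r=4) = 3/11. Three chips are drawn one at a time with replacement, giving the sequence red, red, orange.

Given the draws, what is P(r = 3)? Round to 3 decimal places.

0.369

For each hypothesis, P(data | H) works out to: P(data | r = 1) = (4/5)(4/5)(1/5) = 0.128; P(data | r = 2) = (3/5)(3/5)(2/5) = 0.144; P(data | r = 3) = (2/5)(2/5)(3/5) = 0.096; P(data | r = 4) = (1/5)(1/5)(4/5) = 0.032.
Multiplying each by its prior: 1/11 · 0.128 = 0.011636, 3/11 · 0.144 = 0.039273, 4/11 · 0.096 = 0.034909, 3/11 · 0.032 = 0.0087273; with total 0.094545.
By Bayes' rule, P(r = 3 | data) = (0.034909) / (0.094545) = 0.36923.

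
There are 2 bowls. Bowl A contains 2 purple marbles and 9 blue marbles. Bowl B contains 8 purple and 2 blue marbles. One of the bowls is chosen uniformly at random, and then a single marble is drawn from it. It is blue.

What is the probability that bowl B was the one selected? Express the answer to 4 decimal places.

Under each hypothesis, the probability of this draw is: P(data | bowl A) = (9/11) = 9/11; P(data | bowl B) = (2/10) = 1/5.
Weighting by the prior gives 1/2 · 9/11 = 9/22, 1/2 · 1/5 = 1/10; summing to 28/55.
Hence P(bowl B | data) = (1/10) / (28/55) = 11/56.

0.1964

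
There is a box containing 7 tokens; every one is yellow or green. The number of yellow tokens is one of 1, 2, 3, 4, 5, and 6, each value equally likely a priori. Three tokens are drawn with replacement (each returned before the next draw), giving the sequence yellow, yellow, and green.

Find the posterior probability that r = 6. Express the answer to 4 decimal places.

0.1837

The likelihood of the observed sequence under each hypothesis: P(data | r = 1) = (1/7)(1/7)(6/7) = 0.017493; P(data | r = 2) = (2/7)(2/7)(5/7) = 0.058309; P(data | r = 3) = (3/7)(3/7)(4/7) = 0.10496; P(data | r = 4) = (4/7)(4/7)(3/7) = 0.13994; P(data | r = 5) = (5/7)(5/7)(2/7) = 0.14577; P(data | r = 6) = (6/7)(6/7)(1/7) = 0.10496.
Weighting by the prior gives 1/6 · 0.017493 = 0.0029155, 1/6 · 0.058309 = 0.0097182, 1/6 · 0.10496 = 0.017493, 1/6 · 0.13994 = 0.023324, 1/6 · 0.14577 = 0.024295, 1/6 · 0.10496 = 0.017493; summing to 0.095238.
So P(r = 6 | data) = (0.017493) / (0.095238) = 0.18367.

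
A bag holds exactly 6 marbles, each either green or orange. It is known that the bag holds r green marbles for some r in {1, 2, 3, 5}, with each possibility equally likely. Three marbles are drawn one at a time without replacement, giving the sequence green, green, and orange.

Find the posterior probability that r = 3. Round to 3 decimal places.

0.391

Compute the likelihood of the observed sequence for each case: P(data | r = 1) = (1/6)(0/5) = 0; P(data | r = 2) = (2/6)(1/5)(4/4) = 1/15; P(data | r = 3) = (3/6)(2/5)(3/4) = 3/20; P(data | r = 5) = (5/6)(4/5)(1/4) = 1/6.
Weighting by the prior gives 1/4 · 0 = 0, 1/4 · 1/15 = 1/60, 1/4 · 3/20 = 3/80, 1/4 · 1/6 = 1/24; with total 23/240.
Hence P(r = 3 | data) = (3/80) / (23/240) = 9/23.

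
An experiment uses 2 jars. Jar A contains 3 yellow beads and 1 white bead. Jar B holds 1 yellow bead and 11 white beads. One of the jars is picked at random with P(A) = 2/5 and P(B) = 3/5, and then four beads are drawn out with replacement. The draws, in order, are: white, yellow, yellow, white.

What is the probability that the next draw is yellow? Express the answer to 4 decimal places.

0.6171

The likelihood of the observed sequence under each hypothesis: P(data | jar A) = (1/4)(3/4)(3/4)(1/4) = 0.035156; P(data | jar B) = (11/12)(1/12)(1/12)(11/12) = 0.0058353.
The prior-weighted likelihoods are 2/5 · 0.035156 = 0.014063, 3/5 · 0.0058353 = 0.0035012; with total 0.017564.
Dividing through by the total gives posterior P(jar A | data) = 0.80066, P(jar B | data) = 0.19934.
So P(yellow next | data) = Σ P(yellow next | H) P(H | data) = (3/4)(0.80066) + (1/12)(0.19934) = 0.61711.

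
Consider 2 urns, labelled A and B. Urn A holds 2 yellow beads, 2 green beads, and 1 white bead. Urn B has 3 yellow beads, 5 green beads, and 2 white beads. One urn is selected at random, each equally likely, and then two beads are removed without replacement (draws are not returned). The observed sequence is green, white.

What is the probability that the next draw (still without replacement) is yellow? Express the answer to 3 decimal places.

Compute the likelihood of the observed sequence for each case: P(data | urn A) = (2/5)(1/4) = 1/10; P(data | urn B) = (5/10)(2/9) = 1/9.
Multiplying each by its prior: 1/2 · 1/10 = 1/20, 1/2 · 1/9 = 1/18; summing to 19/180.
The posterior is then P(urn A | data) = 9/19, P(urn B | data) = 10/19.
The predictive probability is P(yellow next | data) = (2/3)(9/19) + (3/8)(10/19) = 39/76.

0.513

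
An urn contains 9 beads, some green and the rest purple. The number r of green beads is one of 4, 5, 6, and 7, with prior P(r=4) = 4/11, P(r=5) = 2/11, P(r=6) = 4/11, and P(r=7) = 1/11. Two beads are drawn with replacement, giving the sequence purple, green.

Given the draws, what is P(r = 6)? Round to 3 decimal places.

Under each hypothesis, the probability of the observed sequence is: P(data | r = 4) = (5/9)(4/9) = 20/81; P(data | r = 5) = (4/9)(5/9) = 20/81; P(data | r = 6) = (3/9)(6/9) = 2/9; P(data | r = 7) = (2/9)(7/9) = 14/81.
Multiplying each by its prior: 4/11 · 20/81 = 80/891, 2/11 · 20/81 = 40/891, 4/11 · 2/9 = 8/99, 1/11 · 14/81 = 14/891; summing to 206/891.
So P(r = 6 | data) = (8/99) / (206/891) = 36/103.

0.350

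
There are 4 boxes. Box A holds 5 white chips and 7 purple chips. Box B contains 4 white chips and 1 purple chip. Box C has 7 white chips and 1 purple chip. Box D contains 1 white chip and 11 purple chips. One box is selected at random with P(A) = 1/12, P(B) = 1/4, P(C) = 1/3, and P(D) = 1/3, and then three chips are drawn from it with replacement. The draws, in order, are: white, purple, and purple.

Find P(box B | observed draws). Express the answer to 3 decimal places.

Under each hypothesis, the probability of the observed sequence is: P(data | box A) = (5/12)(7/12)(7/12) = 0.14178; P(data | box B) = (4/5)(1/5)(1/5) = 0.032; P(data | box C) = (7/8)(1/8)(1/8) = 0.013672; P(data | box D) = (1/12)(11/12)(11/12) = 0.070023.
The prior-weighted likelihoods are 1/12 · 0.14178 = 0.011815, 1/4 · 0.032 = 0.008, 1/3 · 0.013672 = 0.0045573, 1/3 · 0.070023 = 0.023341; these sum to 0.047714.
Therefore the posterior P(box B | data) = (0.008) / (0.047714) = 0.16767.

0.168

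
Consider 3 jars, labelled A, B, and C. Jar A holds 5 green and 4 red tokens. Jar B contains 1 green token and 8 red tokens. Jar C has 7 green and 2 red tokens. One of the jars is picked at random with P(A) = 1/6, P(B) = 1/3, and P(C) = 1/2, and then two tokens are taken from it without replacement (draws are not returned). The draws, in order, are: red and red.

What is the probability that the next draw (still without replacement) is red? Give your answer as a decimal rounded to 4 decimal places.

The likelihood of the observed sequence under each hypothesis: P(data | jar A) = (4/9)(3/8) = 1/6; P(data | jar B) = (8/9)(7/8) = 7/9; P(data | jar C) = (2/9)(1/8) = 1/36.
Weighting by the prior gives 1/6 · 1/6 = 1/36, 1/3 · 7/9 = 7/27, 1/2 · 1/36 = 1/72; summing to 65/216.
Normalising, the posterior is P(jar A | data) = 6/65, P(jar B | data) = 56/65, P(jar C | data) = 3/65.
The predictive probability is P(red next | data) = (2/7)(6/65) + (6/7)(56/65) + (0)(3/65) = 348/455.

0.7648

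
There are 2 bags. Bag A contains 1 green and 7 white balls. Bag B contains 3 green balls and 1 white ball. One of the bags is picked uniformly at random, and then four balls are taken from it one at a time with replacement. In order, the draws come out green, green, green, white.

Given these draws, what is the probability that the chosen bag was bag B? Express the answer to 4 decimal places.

0.9841

The likelihood of the observed sequence under each hypothesis: P(data | bag A) = (1/8)(1/8)(1/8)(7/8) = 0.001709; P(data | bag B) = (3/4)(3/4)(3/4)(1/4) = 0.10547.
The prior-weighted likelihoods are 1/2 · 0.001709 = 0.00085449, 1/2 · 0.10547 = 0.052734; summing to 0.053589.
Hence P(bag B | data) = (0.052734) / (0.053589) = 0.98405.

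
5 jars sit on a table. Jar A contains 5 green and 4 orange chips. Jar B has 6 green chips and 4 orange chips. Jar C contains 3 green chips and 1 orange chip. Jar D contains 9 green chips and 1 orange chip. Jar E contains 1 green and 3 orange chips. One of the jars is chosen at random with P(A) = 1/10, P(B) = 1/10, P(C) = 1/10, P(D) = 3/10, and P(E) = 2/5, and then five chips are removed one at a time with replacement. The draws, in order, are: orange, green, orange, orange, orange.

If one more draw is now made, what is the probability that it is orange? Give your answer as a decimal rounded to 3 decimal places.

0.712

Under each hypothesis, the probability of the observed sequence is: P(data | jar A) = (4/9)(5/9)(4/9)(4/9)(4/9) = 0.021677; P(data | jar B) = (4/10)(6/10)(4/10)(4/10)(4/10) = 0.01536; P(data | jar C) = (1/4)(3/4)(1/4)(1/4)(1/4) = 0.0029297; P(data | jar D) = (1/10)(9/10)(1/10)(1/10)(1/10) = 9e-05; P(data | jar E) = (3/4)(1/4)(3/4)(3/4)(3/4) = 0.079102.
Weighting by the prior gives 1/10 · 0.021677 = 0.0021677, 1/10 · 0.01536 = 0.001536, 1/10 · 0.0029297 = 0.00029297, 3/10 · 9e-05 = 2.7e-05, 2/5 · 0.079102 = 0.031641; these sum to 0.035664.
Dividing through by the total gives posterior P(jar A | data) = 0.06078, P(jar B | data) = 0.043068, P(jar C | data) = 0.0082146, P(jar D | data) = 0.00075706, P(jar E | data) = 0.88718.
So P(orange next | data) = Σ P(orange next | H) P(H | data) = (4/9)(0.06078) + (2/5)(0.043068) + (1/4)(0.0082146) + (1/10)(0.00075706) + (3/4)(0.88718) = 0.71175.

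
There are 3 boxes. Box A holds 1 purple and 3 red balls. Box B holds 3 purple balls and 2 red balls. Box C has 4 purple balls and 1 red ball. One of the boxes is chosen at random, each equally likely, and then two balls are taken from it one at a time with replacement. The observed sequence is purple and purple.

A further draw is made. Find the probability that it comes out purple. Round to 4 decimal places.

0.6999

Under each hypothesis, the probability of the observed sequence is: P(data | box A) = (1/4)(1/4) = 1/16; P(data | box B) = (3/5)(3/5) = 9/25; P(data | box C) = (4/5)(4/5) = 16/25.
Multiplying each by its prior: 1/3 · 1/16 = 1/48, 1/3 · 9/25 = 3/25, 1/3 · 16/25 = 16/75; with total 17/48.
Dividing through by the total gives posterior P(box A | data) = 0.058824, P(box B | data) = 0.33882, P(box C | data) = 0.60235.
So P(purple next | data) = Σ P(purple next | H) P(H | data) = (1/4)(0.058824) + (3/5)(0.33882) + (4/5)(0.60235) = 0.69988.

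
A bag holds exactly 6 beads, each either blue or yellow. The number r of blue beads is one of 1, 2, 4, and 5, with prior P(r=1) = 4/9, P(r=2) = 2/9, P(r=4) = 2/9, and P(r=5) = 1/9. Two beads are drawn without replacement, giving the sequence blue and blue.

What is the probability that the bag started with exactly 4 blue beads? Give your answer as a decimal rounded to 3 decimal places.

Under each hypothesis, the probability of the observed sequence is: P(data | r = 1) = (1/6)(0/5) = 0; P(data | r = 2) = (2/6)(1/5) = 1/15; P(data | r = 4) = (4/6)(3/5) = 2/5; P(data | r = 5) = (5/6)(4/5) = 2/3.
The prior-weighted likelihoods are 4/9 · 0 = 0, 2/9 · 1/15 = 2/135, 2/9 · 2/5 = 4/45, 1/9 · 2/3 = 2/27; summing to 8/45.
So P(r = 4 | data) = (4/45) / (8/45) = 1/2.

0.500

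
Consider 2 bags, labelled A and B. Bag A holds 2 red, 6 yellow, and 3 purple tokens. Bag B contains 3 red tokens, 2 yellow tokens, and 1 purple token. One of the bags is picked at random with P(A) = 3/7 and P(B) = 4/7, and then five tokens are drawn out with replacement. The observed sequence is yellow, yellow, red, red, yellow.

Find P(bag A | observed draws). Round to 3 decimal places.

The likelihood of the observed sequence under each hypothesis: P(data | bag A) = (6/11)(6/11)(2/11)(2/11)(6/11) = 0.0053648; P(data | bag B) = (2/6)(2/6)(3/6)(3/6)(2/6) = 0.0092593.
Multiplying each by its prior: 3/7 · 0.0053648 = 0.0022992, 4/7 · 0.0092593 = 0.005291; summing to 0.0075902.
Therefore the posterior P(bag A | data) = (0.0022992) / (0.0075902) = 0.30292.

0.303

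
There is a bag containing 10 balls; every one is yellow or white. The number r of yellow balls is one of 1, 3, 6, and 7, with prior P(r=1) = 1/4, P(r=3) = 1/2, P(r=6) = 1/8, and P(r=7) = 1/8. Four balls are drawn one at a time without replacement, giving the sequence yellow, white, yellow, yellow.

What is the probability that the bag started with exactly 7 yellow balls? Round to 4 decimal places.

For each hypothesis, P(data | H) works out to: P(data | r = 1) = (1/10)(9/9)(0/8) = 0; P(data | r = 3) = (3/10)(7/9)(2/8)(1/7) = 0.0083333; P(data | r = 6) = (6/10)(4/9)(5/8)(4/7) = 0.095238; P(data | r = 7) = (7/10)(3/9)(6/8)(5/7) = 0.125.
The prior-weighted likelihoods are 1/4 · 0 = 0, 1/2 · 0.0083333 = 0.0041667, 1/8 · 0.095238 = 0.011905, 1/8 · 0.125 = 0.015625; these sum to 0.031696.
So P(r = 7 | data) = (0.015625) / (0.031696) = 0.49296.

0.4930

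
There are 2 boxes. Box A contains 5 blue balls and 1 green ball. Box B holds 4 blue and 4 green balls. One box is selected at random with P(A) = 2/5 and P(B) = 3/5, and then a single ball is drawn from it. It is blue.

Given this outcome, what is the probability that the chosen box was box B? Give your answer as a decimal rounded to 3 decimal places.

0.474

The likelihood of this draw under each hypothesis: P(data | box A) = (5/6) = 5/6; P(data | box B) = (4/8) = 1/2.
Weighting by the prior gives 2/5 · 5/6 = 1/3, 3/5 · 1/2 = 3/10; summing to 19/30.
Hence P(box B | data) = (3/10) / (19/30) = 9/19.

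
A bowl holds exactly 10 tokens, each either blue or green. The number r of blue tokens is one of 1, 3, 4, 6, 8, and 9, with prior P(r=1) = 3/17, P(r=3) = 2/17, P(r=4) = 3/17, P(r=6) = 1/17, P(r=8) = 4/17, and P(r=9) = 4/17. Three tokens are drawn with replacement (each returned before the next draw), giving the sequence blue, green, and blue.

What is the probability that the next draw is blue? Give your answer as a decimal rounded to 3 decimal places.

For each hypothesis, P(data | H) works out to: P(data | r = 1) = (1/10)(9/10)(1/10) = 0.009; P(data | r = 3) = (3/10)(7/10)(3/10) = 0.063; P(data | r = 4) = (4/10)(6/10)(4/10) = 0.096; P(data | r = 6) = (6/10)(4/10)(6/10) = 0.144; P(data | r = 8) = (8/10)(2/10)(8/10) = 0.128; P(data | r = 9) = (9/10)(1/10)(9/10) = 0.081.
Weighting by the prior gives 3/17 · 0.009 = 0.0015882, 2/17 · 0.063 = 0.0074118, 3/17 · 0.096 = 0.016941, 1/17 · 0.144 = 0.0084706, 4/17 · 0.128 = 0.030118, 4/17 · 0.081 = 0.019059; these sum to 0.083588.
Normalising, the posterior is P(r = 1 | data) = 0.019001, P(r = 3 | data) = 0.08867, P(r = 4 | data) = 0.20267, P(r = 6 | data) = 0.10134, P(r = 8 | data) = 0.36031, P(r = 9 | data) = 0.22801.
So P(blue next | data) = Σ P(blue next | H) P(H | data) = (1/10)(0.019001) + (3/10)(0.08867) + (2/5)(0.20267) + (3/5)(0.10134) + (4/5)(0.36031) + (9/10)(0.22801) = 0.66383.

0.664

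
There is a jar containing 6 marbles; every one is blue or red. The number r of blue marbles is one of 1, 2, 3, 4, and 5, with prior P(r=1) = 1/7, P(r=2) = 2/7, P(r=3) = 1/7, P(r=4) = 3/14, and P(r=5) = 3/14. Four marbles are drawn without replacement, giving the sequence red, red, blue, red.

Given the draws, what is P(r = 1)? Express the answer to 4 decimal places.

The likelihood of the observed sequence under each hypothesis: P(data | r = 1) = (5/6)(4/5)(1/4)(3/3) = 1/6; P(data | r = 2) = (4/6)(3/5)(2/4)(2/3) = 2/15; P(data | r = 3) = (3/6)(2/5)(3/4)(1/3) = 1/20; P(data | r = 4) = (2/6)(1/5)(4/4)(0/3) = 0; P(data | r = 5) = (1/6)(0/5) = 0.
Weighting by the prior gives 1/7 · 1/6 = 1/42, 2/7 · 2/15 = 4/105, 1/7 · 1/20 = 1/140, 3/14 · 0 = 0, 3/14 · 0 = 0; these sum to 29/420.
Therefore the posterior P(r = 1 | data) = (1/42) / (29/420) = 10/29.

0.3448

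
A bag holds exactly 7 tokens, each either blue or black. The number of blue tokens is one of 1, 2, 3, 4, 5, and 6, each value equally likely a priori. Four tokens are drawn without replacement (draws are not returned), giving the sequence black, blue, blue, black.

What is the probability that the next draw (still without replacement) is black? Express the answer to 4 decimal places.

0.5000

The likelihood of the observed sequence under each hypothesis: P(data | r = 1) = (6/7)(1/6)(0/5) = 0; P(data | r = 2) = (5/7)(2/6)(1/5)(4/4) = 1/21; P(data | r = 3) = (4/7)(3/6)(2/5)(3/4) = 3/35; P(data | r = 4) = (3/7)(4/6)(3/5)(2/4) = 3/35; P(data | r = 5) = (2/7)(5/6)(4/5)(1/4) = 1/21; P(data | r = 6) = (1/7)(6/6)(5/5)(0/4) = 0.
The prior-weighted likelihoods are 1/6 · 0 = 0, 1/6 · 1/21 = 1/126, 1/6 · 3/35 = 1/70, 1/6 · 3/35 = 1/70, 1/6 · 1/21 = 1/126, 1/6 · 0 = 0; these sum to 2/45.
The posterior is then P(r = 1 | data) = 0, P(r = 2 | data) = 5/28, P(r = 3 | data) = 9/28, P(r = 4 | data) = 9/28, P(r = 5 | data) = 5/28, P(r = 6 | data) = 0.
Averaging over the posterior, P(black next | data) = (1)(5/28) + (2/3)(9/28) + (1/3)(9/28) + (0)(5/28) = 1/2.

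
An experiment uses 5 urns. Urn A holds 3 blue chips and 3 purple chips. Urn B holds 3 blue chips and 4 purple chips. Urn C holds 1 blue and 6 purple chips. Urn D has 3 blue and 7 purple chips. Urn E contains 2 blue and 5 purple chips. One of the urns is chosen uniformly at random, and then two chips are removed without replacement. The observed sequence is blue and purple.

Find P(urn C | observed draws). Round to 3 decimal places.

0.119

Compute the likelihood of the observed sequence for each case: P(data | urn A) = (3/6)(3/5) = 3/10; P(data | urn B) = (3/7)(4/6) = 2/7; P(data | urn C) = (1/7)(6/6) = 1/7; P(data | urn D) = (3/10)(7/9) = 7/30; P(data | urn E) = (2/7)(5/6) = 5/21.
Weighting by the prior gives 1/5 · 3/10 = 3/50, 1/5 · 2/7 = 2/35, 1/5 · 1/7 = 1/35, 1/5 · 7/30 = 7/150, 1/5 · 5/21 = 1/21; with total 6/25.
Hence P(urn C | data) = (1/35) / (6/25) = 5/42.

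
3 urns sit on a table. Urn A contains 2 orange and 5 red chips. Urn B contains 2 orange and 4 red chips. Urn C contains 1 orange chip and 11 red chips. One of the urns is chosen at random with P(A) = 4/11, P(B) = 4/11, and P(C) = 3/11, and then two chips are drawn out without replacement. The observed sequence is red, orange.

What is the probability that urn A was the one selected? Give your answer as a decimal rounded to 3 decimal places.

0.420

Under each hypothesis, the probability of the observed sequence is: P(data | urn A) = (5/7)(2/6) = 0.2381; P(data | urn B) = (4/6)(2/5) = 0.26667; P(data | urn C) = (11/12)(1/11) = 0.083333.
Weighting by the prior gives 4/11 · 0.2381 = 0.08658, 4/11 · 0.26667 = 0.09697, 3/11 · 0.083333 = 0.022727; these sum to 0.20628.
So P(urn A | data) = (0.08658) / (0.20628) = 0.41973.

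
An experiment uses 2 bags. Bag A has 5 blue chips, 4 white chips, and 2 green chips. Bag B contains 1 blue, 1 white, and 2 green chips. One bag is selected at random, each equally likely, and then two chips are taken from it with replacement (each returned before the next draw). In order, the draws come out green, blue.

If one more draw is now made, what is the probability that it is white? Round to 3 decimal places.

Compute the likelihood of the observed sequence for each case: P(data | bag A) = (2/11)(5/11) = 0.082645; P(data | bag B) = (2/4)(1/4) = 0.125.
Weighting by the prior gives 1/2 · 0.082645 = 0.041322, 1/2 · 0.125 = 0.0625; these sum to 0.10382.
Normalising, the posterior is P(bag A | data) = 0.39801, P(bag B | data) = 0.60199.
The predictive probability is P(white next | data) = (4/11)(0.39801) + (1/4)(0.60199) = 0.29523.

0.295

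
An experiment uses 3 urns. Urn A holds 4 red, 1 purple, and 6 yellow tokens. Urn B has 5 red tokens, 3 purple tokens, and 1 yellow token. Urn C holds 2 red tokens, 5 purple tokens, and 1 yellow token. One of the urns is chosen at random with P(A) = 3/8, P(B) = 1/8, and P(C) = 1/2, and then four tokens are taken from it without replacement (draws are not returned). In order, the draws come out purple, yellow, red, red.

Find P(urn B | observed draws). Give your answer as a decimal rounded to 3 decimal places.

Under each hypothesis, the probability of the observed sequence is: P(data | urn A) = (1/11)(6/10)(4/9)(3/8) = 0.0090909; P(data | urn B) = (3/9)(1/8)(5/7)(4/6) = 0.019841; P(data | urn C) = (5/8)(1/7)(2/6)(1/5) = 0.0059524.
Weighting by the prior gives 3/8 · 0.0090909 = 0.0034091, 1/8 · 0.019841 = 0.0024802, 1/2 · 0.0059524 = 0.0029762; with total 0.0088654.
By Bayes' rule, P(urn B | data) = (0.0024802) / (0.0088654) = 0.27976.

0.280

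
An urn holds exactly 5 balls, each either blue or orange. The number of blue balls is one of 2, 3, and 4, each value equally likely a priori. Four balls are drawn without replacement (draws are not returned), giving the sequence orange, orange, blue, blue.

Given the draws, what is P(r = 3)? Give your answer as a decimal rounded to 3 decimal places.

0.500

Compute the likelihood of the observed sequence for each case: P(data | r = 2) = (3/5)(2/4)(2/3)(1/2) = 1/10; P(data | r = 3) = (2/5)(1/4)(3/3)(2/2) = 1/10; P(data | r = 4) = (1/5)(0/4) = 0.
Weighting by the prior gives 1/3 · 1/10 = 1/30, 1/3 · 1/10 = 1/30, 1/3 · 0 = 0; with total 1/15.
So P(r = 3 | data) = (1/30) / (1/15) = 1/2.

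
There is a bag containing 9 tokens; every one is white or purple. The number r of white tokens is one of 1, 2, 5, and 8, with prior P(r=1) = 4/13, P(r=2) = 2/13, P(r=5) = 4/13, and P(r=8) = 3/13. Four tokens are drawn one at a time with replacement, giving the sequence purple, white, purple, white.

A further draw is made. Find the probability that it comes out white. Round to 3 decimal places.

0.482

Under each hypothesis, the probability of the observed sequence is: P(data | r = 1) = (8/9)(1/9)(8/9)(1/9) = 0.0097546; P(data | r = 2) = (7/9)(2/9)(7/9)(2/9) = 0.029873; P(data | r = 5) = (4/9)(5/9)(4/9)(5/9) = 0.060966; P(data | r = 8) = (1/9)(8/9)(1/9)(8/9) = 0.0097546.
The prior-weighted likelihoods are 4/13 · 0.0097546 = 0.0030014, 2/13 · 0.029873 = 0.0045959, 4/13 · 0.060966 = 0.018759, 3/13 · 0.0097546 = 0.0022511; with total 0.028607.
The posterior is then P(r = 1 | data) = 0.10492, P(r = 2 | data) = 0.16066, P(r = 5 | data) = 0.65574, P(r = 8 | data) = 0.078689.
The predictive probability is P(white next | data) = (1/9)(0.10492) + (2/9)(0.16066) + (5/9)(0.65574) + (8/9)(0.078689) = 0.4816.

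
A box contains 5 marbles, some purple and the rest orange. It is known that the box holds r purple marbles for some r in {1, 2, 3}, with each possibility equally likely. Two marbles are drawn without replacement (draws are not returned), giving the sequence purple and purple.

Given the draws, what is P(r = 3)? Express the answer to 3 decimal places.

0.750

The likelihood of the observed sequence under each hypothesis: P(data | r = 1) = (1/5)(0/4) = 0; P(data | r = 2) = (2/5)(1/4) = 1/10; P(data | r = 3) = (3/5)(2/4) = 3/10.
Weighting by the prior gives 1/3 · 0 = 0, 1/3 · 1/10 = 1/30, 1/3 · 3/10 = 1/10; with total 2/15.
Therefore the posterior P(r = 3 | data) = (1/10) / (2/15) = 3/4.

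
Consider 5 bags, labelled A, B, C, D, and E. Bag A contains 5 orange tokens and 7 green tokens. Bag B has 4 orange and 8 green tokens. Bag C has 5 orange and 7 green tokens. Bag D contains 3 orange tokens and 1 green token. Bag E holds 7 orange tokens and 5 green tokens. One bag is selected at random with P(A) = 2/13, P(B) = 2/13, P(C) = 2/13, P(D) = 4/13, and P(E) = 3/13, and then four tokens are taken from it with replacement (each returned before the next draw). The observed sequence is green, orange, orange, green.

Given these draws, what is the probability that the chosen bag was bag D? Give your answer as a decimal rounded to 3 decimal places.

Compute the likelihood of the observed sequence for each case: P(data | bag A) = (7/12)(5/12)(5/12)(7/12) = 0.059076; P(data | bag B) = (8/12)(4/12)(4/12)(8/12) = 0.049383; P(data | bag C) = (7/12)(5/12)(5/12)(7/12) = 0.059076; P(data | bag D) = (1/4)(3/4)(3/4)(1/4) = 0.035156; P(data | bag E) = (5/12)(7/12)(7/12)(5/12) = 0.059076.
Multiplying each by its prior: 2/13 · 0.059076 = 0.0090886, 2/13 · 0.049383 = 0.0075973, 2/13 · 0.059076 = 0.0090886, 4/13 · 0.035156 = 0.010817, 3/13 · 0.059076 = 0.013633; summing to 0.050225.
So P(bag D | data) = (0.010817) / (0.050225) = 0.21538.

0.215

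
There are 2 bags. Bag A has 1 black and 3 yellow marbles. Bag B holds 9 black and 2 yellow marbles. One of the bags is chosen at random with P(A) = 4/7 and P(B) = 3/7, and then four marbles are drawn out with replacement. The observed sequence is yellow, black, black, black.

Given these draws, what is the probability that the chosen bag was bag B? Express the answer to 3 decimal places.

0.864

For each hypothesis, P(data | H) works out to: P(data | bag A) = (3/4)(1/4)(1/4)(1/4) = 0.011719; P(data | bag B) = (2/11)(9/11)(9/11)(9/11) = 0.099583.
Weighting by the prior gives 4/7 · 0.011719 = 0.0066964, 3/7 · 0.099583 = 0.042679; summing to 0.049375.
Therefore the posterior P(bag B | data) = (0.042679) / (0.049375) = 0.86438.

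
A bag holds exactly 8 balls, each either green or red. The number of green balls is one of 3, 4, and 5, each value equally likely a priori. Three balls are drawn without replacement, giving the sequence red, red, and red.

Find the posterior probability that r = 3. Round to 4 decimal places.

0.6667

Under each hypothesis, the probability of the observed sequence is: P(data | r = 3) = (5/8)(4/7)(3/6) = 5/28; P(data | r = 4) = (4/8)(3/7)(2/6) = 1/14; P(data | r = 5) = (3/8)(2/7)(1/6) = 1/56.
The prior-weighted likelihoods are 1/3 · 5/28 = 5/84, 1/3 · 1/14 = 1/42, 1/3 · 1/56 = 1/168; these sum to 5/56.
By Bayes' rule, P(r = 3 | data) = (5/84) / (5/56) = 2/3.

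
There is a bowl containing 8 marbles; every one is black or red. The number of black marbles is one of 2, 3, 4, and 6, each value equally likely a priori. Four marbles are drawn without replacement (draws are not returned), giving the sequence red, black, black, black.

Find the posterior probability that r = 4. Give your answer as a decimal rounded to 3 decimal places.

0.262

Compute the likelihood of the observed sequence for each case: P(data | r = 2) = (6/8)(2/7)(1/6)(0/5) = 0; P(data | r = 3) = (5/8)(3/7)(2/6)(1/5) = 0.017857; P(data | r = 4) = (4/8)(4/7)(3/6)(2/5) = 0.057143; P(data | r = 6) = (2/8)(6/7)(5/6)(4/5) = 0.14286.
Weighting by the prior gives 1/4 · 0 = 0, 1/4 · 0.017857 = 0.0044643, 1/4 · 0.057143 = 0.014286, 1/4 · 0.14286 = 0.035714; these sum to 0.054464.
By Bayes' rule, P(r = 4 | data) = (0.014286) / (0.054464) = 0.2623.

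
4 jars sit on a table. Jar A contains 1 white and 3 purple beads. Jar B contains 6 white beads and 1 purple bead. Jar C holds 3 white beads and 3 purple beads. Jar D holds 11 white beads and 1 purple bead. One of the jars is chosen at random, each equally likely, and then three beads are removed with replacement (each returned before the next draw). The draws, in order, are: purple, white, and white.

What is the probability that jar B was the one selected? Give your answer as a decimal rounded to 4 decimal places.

For each hypothesis, P(data | H) works out to: P(data | jar A) = (3/4)(1/4)(1/4) = 0.046875; P(data | jar B) = (1/7)(6/7)(6/7) = 0.10496; P(data | jar C) = (3/6)(3/6)(3/6) = 0.125; P(data | jar D) = (1/12)(11/12)(11/12) = 0.070023.
Weighting by the prior gives 1/4 · 0.046875 = 0.011719, 1/4 · 0.10496 = 0.026239, 1/4 · 0.125 = 0.03125, 1/4 · 0.070023 = 0.017506; summing to 0.086714.
So P(jar B | data) = (0.026239) / (0.086714) = 0.30259.

0.3026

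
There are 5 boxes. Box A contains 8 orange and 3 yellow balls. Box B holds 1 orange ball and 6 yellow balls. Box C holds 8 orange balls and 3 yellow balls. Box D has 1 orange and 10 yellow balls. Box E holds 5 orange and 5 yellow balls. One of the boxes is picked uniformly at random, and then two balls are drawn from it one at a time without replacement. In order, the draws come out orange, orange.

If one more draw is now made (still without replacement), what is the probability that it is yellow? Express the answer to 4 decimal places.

The likelihood of the observed sequence under each hypothesis: P(data | box A) = (8/11)(7/10) = 0.50909; P(data | box B) = (1/7)(0/6) = 0; P(data | box C) = (8/11)(7/10) = 0.50909; P(data | box D) = (1/11)(0/10) = 0; P(data | box E) = (5/10)(4/9) = 0.22222.
Weighting by the prior gives 1/5 · 0.50909 = 0.10182, 1/5 · 0 = 0, 1/5 · 0.50909 = 0.10182, 1/5 · 0 = 0, 1/5 · 0.22222 = 0.044444; these sum to 0.24808.
Dividing through by the total gives posterior P(box A | data) = 0.41042, P(box B | data) = 0, P(box C | data) = 0.41042, P(box D | data) = 0, P(box E | data) = 0.17915.
Averaging over the posterior, P(yellow next | data) = (1/3)(0.41042) + (1/3)(0.41042) + (5/8)(0.17915) = 0.38559.

0.3856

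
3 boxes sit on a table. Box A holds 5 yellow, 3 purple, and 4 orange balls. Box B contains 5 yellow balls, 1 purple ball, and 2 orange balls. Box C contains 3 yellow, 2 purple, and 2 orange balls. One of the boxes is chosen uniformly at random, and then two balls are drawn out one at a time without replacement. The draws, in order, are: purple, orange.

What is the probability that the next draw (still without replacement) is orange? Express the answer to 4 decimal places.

0.2356

The likelihood of the observed sequence under each hypothesis: P(data | box A) = (3/12)(4/11) = 0.090909; P(data | box B) = (1/8)(2/7) = 0.035714; P(data | box C) = (2/7)(2/6) = 0.095238.
Multiplying each by its prior: 1/3 · 0.090909 = 0.030303, 1/3 · 0.035714 = 0.011905, 1/3 · 0.095238 = 0.031746; with total 0.073954.
Dividing through by the total gives posterior P(box A | data) = 0.40976, P(box B | data) = 0.16098, P(box C | data) = 0.42927.
The predictive probability is P(orange next | data) = (3/10)(0.40976) + (1/6)(0.16098) + (1/5)(0.42927) = 0.23561.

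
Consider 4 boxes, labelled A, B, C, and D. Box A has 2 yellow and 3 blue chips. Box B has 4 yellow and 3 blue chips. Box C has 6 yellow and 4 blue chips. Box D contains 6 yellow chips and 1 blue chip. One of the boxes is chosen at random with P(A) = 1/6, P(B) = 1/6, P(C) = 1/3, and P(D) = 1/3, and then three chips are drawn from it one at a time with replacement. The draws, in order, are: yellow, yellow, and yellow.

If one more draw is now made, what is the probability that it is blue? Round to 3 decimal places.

The likelihood of the observed sequence under each hypothesis: P(data | box A) = (2/5)(2/5)(2/5) = 0.064; P(data | box B) = (4/7)(4/7)(4/7) = 0.18659; P(data | box C) = (6/10)(6/10)(6/10) = 0.216; P(data | box D) = (6/7)(6/7)(6/7) = 0.62974.
Multiplying each by its prior: 1/6 · 0.064 = 0.010667, 1/6 · 0.18659 = 0.031098, 1/3 · 0.216 = 0.072, 1/3 · 0.62974 = 0.20991; with total 0.32368.
Normalising, the posterior is P(box A | data) = 0.032955, P(box B | data) = 0.096078, P(box C | data) = 0.22244, P(box D | data) = 0.64852.
So P(blue next | data) = Σ P(blue next | H) P(H | data) = (3/5)(0.032955) + (3/7)(0.096078) + (2/5)(0.22244) + (1/7)(0.64852) = 0.24257.

0.243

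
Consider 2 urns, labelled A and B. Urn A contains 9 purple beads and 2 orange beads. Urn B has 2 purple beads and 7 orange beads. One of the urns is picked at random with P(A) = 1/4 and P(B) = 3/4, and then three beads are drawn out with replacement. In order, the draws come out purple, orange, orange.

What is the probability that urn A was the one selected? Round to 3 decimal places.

Compute the likelihood of the observed sequence for each case: P(data | urn A) = (9/11)(2/11)(2/11) = 0.027047; P(data | urn B) = (2/9)(7/9)(7/9) = 0.13443.
Multiplying each by its prior: 1/4 · 0.027047 = 0.0067618, 3/4 · 0.13443 = 0.10082; with total 0.10758.
So P(urn A | data) = (0.0067618) / (0.10758) = 0.062851.

0.063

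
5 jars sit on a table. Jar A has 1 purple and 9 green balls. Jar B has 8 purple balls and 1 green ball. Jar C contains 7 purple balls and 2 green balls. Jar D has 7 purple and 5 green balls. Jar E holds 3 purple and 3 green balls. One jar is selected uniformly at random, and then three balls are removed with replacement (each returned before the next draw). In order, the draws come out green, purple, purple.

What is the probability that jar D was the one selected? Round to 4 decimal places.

0.2847

The likelihood of the observed sequence under each hypothesis: P(data | jar A) = (9/10)(1/10)(1/10) = 0.009; P(data | jar B) = (1/9)(8/9)(8/9) = 0.087791; P(data | jar C) = (2/9)(7/9)(7/9) = 0.13443; P(data | jar D) = (5/12)(7/12)(7/12) = 0.14178; P(data | jar E) = (3/6)(3/6)(3/6) = 0.125.
Multiplying each by its prior: 1/5 · 0.009 = 0.0018, 1/5 · 0.087791 = 0.017558, 1/5 · 0.13443 = 0.026886, 1/5 · 0.14178 = 0.028356, 1/5 · 0.125 = 0.025; these sum to 0.099601.
By Bayes' rule, P(jar D | data) = (0.028356) / (0.099601) = 0.2847.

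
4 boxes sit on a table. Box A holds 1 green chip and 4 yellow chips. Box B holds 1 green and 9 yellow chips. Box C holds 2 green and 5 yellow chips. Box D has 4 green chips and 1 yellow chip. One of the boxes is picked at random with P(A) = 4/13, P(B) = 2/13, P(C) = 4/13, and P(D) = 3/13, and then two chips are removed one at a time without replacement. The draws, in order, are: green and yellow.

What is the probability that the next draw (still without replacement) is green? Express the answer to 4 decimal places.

0.3097

The likelihood of the observed sequence under each hypothesis: P(data | box A) = (1/5)(4/4) = 0.2; P(data | box B) = (1/10)(9/9) = 0.1; P(data | box C) = (2/7)(5/6) = 0.2381; P(data | box D) = (4/5)(1/4) = 0.2.
Multiplying each by its prior: 4/13 · 0.2 = 0.061538, 2/13 · 0.1 = 0.015385, 4/13 · 0.2381 = 0.07326, 3/13 · 0.2 = 0.046154; with total 0.19634.
Normalising, the posterior is P(box A | data) = 0.31343, P(box B | data) = 0.078358, P(box C | data) = 0.37313, P(box D | data) = 0.23507.
The predictive probability is P(green next | data) = (0)(0.31343) + (0)(0.078358) + (1/5)(0.37313) + (1)(0.23507) = 0.3097.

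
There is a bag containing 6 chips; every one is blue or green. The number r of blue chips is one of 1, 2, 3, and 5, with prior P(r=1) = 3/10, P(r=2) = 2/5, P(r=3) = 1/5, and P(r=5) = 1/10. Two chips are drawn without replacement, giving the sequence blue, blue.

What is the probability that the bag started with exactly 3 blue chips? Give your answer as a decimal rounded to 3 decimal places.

For each hypothesis, P(data | H) works out to: P(data | r = 1) = (1/6)(0/5) = 0; P(data | r = 2) = (2/6)(1/5) = 1/15; P(data | r = 3) = (3/6)(2/5) = 1/5; P(data | r = 5) = (5/6)(4/5) = 2/3.
Weighting by the prior gives 3/10 · 0 = 0, 2/5 · 1/15 = 2/75, 1/5 · 1/5 = 1/25, 1/10 · 2/3 = 1/15; with total 2/15.
Hence P(r = 3 | data) = (1/25) / (2/15) = 3/10.

0.300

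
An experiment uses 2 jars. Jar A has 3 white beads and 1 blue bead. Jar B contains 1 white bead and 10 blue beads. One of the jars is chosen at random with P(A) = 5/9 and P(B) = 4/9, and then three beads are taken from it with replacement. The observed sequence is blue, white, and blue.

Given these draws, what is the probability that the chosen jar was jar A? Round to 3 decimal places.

0.438

Under each hypothesis, the probability of the observed sequence is: P(data | jar A) = (1/4)(3/4)(1/4) = 0.046875; P(data | jar B) = (10/11)(1/11)(10/11) = 0.075131.
Weighting by the prior gives 5/9 · 0.046875 = 0.026042, 4/9 · 0.075131 = 0.033392; these sum to 0.059433.
By Bayes' rule, P(jar A | data) = (0.026042) / (0.059433) = 0.43817.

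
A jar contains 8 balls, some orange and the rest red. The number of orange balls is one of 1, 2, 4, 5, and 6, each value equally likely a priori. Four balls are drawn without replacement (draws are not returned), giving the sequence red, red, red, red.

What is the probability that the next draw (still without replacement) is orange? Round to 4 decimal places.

Under each hypothesis, the probability of the observed sequence is: P(data | r = 1) = (7/8)(6/7)(5/6)(4/5) = 1/2; P(data | r = 2) = (6/8)(5/7)(4/6)(3/5) = 3/14; P(data | r = 4) = (4/8)(3/7)(2/6)(1/5) = 1/70; P(data | r = 5) = (3/8)(2/7)(1/6)(0/5) = 0; P(data | r = 6) = (2/8)(1/7)(0/6) = 0.
The prior-weighted likelihoods are 1/5 · 1/2 = 1/10, 1/5 · 3/14 = 3/70, 1/5 · 1/70 = 1/350, 1/5 · 0 = 0, 1/5 · 0 = 0; summing to 51/350.
The posterior is then P(r = 1 | data) = 35/51, P(r = 2 | data) = 5/17, P(r = 4 | data) = 1/51, P(r = 5 | data) = 0, P(r = 6 | data) = 0.
The predictive probability is P(orange next | data) = (1/4)(35/51) + (1/2)(5/17) + (1)(1/51) = 23/68.

0.3382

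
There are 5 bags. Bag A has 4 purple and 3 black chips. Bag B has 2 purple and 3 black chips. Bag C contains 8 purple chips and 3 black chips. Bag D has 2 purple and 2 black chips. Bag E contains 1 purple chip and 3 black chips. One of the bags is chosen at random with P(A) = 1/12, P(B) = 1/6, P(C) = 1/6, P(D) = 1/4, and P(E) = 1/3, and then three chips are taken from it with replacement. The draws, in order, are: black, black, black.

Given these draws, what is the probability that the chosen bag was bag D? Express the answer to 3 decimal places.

0.143

The likelihood of the observed sequence under each hypothesis: P(data | bag A) = (3/7)(3/7)(3/7) = 0.078717; P(data | bag B) = (3/5)(3/5)(3/5) = 0.216; P(data | bag C) = (3/11)(3/11)(3/11) = 0.020285; P(data | bag D) = (2/4)(2/4)(2/4) = 0.125; P(data | bag E) = (3/4)(3/4)(3/4) = 0.42188.
The prior-weighted likelihoods are 1/12 · 0.078717 = 0.0065598, 1/6 · 0.216 = 0.036, 1/6 · 0.020285 = 0.0033809, 1/4 · 0.125 = 0.03125, 1/3 · 0.42188 = 0.14062; with total 0.21782.
Therefore the posterior P(bag D | data) = (0.03125) / (0.21782) = 0.14347.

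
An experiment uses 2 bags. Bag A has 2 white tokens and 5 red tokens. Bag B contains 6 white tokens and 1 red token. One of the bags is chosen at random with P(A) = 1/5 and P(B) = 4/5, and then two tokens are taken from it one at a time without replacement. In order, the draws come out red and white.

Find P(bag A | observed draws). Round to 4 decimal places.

Under each hypothesis, the probability of the observed sequence is: P(data | bag A) = (5/7)(2/6) = 5/21; P(data | bag B) = (1/7)(6/6) = 1/7.
The prior-weighted likelihoods are 1/5 · 5/21 = 1/21, 4/5 · 1/7 = 4/35; these sum to 17/105.
Hence P(bag A | data) = (1/21) / (17/105) = 5/17.

0.2941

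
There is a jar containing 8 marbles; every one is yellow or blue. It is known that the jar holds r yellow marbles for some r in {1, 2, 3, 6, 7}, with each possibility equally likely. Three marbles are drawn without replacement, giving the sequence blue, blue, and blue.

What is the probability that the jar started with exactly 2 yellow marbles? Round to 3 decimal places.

The likelihood of the observed sequence under each hypothesis: P(data | r = 1) = (7/8)(6/7)(5/6) = 5/8; P(data | r = 2) = (6/8)(5/7)(4/6) = 5/14; P(data | r = 3) = (5/8)(4/7)(3/6) = 5/28; P(data | r = 6) = (2/8)(1/7)(0/6) = 0; P(data | r = 7) = (1/8)(0/7) = 0.
Weighting by the prior gives 1/5 · 5/8 = 1/8, 1/5 · 5/14 = 1/14, 1/5 · 5/28 = 1/28, 1/5 · 0 = 0, 1/5 · 0 = 0; summing to 13/56.
Hence P(r = 2 | data) = (1/14) / (13/56) = 4/13.

0.308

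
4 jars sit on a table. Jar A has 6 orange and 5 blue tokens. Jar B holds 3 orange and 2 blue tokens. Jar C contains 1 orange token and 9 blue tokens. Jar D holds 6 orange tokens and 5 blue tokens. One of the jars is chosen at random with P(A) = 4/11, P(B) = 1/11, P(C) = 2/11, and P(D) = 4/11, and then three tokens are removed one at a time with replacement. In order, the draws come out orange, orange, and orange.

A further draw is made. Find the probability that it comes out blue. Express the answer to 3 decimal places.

0.447

The likelihood of the observed sequence under each hypothesis: P(data | jar A) = (6/11)(6/11)(6/11) = 0.16228; P(data | jar B) = (3/5)(3/5)(3/5) = 0.216; P(data | jar C) = (1/10)(1/10)(1/10) = 0.001; P(data | jar D) = (6/11)(6/11)(6/11) = 0.16228.
Weighting by the prior gives 4/11 · 0.16228 = 0.059012, 1/11 · 0.216 = 0.019636, 2/11 · 0.001 = 0.00018182, 4/11 · 0.16228 = 0.059012; with total 0.13784.
Dividing through by the total gives posterior P(jar A | data) = 0.42811, P(jar B | data) = 0.14245, P(jar C | data) = 0.001319, P(jar D | data) = 0.42811.
Averaging over the posterior, P(blue next | data) = (5/11)(0.42811) + (2/5)(0.14245) + (9/10)(0.001319) + (5/11)(0.42811) = 0.44736.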